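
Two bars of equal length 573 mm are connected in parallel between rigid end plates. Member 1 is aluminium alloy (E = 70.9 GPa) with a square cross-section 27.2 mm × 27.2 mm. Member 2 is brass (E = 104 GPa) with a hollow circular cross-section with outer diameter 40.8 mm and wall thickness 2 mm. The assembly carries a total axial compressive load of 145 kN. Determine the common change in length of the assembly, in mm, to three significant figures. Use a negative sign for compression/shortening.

-1.07 mm

A_1 = 739.8 mm².
A_2 = 243.8 mm².
Equal strain + equilibrium ⇒ each member carries load in proportion to AE: A₁E₁ = 52450000 N, A₂E₂ = 25350000 N, ΣAE = 77810000 N.
δ = PL/ΣAE = -145000·573/77810000 = -1.068 mm.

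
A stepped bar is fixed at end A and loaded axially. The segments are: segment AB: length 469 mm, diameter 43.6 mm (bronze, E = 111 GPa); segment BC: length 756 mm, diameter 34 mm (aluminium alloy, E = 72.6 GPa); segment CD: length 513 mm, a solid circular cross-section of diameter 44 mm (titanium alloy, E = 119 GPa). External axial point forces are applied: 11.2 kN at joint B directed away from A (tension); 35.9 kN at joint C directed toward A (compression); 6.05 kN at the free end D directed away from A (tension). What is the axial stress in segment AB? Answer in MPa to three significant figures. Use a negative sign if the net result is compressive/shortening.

Internal axial forces (sectioning from the free end, tension +): N_CD = 6.05 kN, N_BC = -29.85 kN, N_AB = -18.65 kN.
A_AB = 1493 mm².
σ_AB = N_AB/A_AB = -18650/1493 = -12.49 MPa.

-12.5 MPa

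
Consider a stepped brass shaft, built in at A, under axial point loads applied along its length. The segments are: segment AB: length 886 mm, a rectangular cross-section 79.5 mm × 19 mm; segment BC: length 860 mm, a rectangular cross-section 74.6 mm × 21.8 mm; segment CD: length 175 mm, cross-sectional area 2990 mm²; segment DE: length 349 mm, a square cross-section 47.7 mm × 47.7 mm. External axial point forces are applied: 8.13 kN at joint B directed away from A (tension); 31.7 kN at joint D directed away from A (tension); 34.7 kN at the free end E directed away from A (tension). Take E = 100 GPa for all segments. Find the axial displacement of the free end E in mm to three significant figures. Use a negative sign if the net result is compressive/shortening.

0.880 mm

Internal axial forces (sectioning from the free end, tension +): N_DE = 34.7 kN, N_CD = 66.4 kN, N_BC = 66.4 kN, N_AB = 74.53 kN.
A_AB = 1510 mm².
A_BC = 1626 mm².
A_DE = 2275 mm².
δ_AB = 74530·886/(1510·100000) = 0.4372 mm
δ_BC = 66400·860/(1626·100000) = 0.3511 mm
δ_CD = 66400·175/(2990·100000) = 0.03886 mm
δ_DE = 34700·349/(2275·100000) = 0.05323 mm
δ = Σδ_i = 0.8804 mm.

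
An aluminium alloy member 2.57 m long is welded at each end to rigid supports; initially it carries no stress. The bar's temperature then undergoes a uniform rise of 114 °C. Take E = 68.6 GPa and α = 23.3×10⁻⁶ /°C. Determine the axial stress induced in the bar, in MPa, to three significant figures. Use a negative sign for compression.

Free thermal expansion αLΔT = 23.3e-6 · 2570 · 114 = 6.826 mm.
The walls impose strain ε = −(6.826)/2570 = -2.6562e-03; σ = Eε = 68600 · -2.6562e-03 = -182.2 MPa.

-182 MPa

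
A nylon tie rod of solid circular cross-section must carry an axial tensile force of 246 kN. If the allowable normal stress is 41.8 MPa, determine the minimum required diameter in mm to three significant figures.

Required area A ≥ P/σ_allow = 246000/41.8 = 5885 mm².
For a solid circular section, d ≥ √(4A/π) = 86.56 mm.

86.6 mm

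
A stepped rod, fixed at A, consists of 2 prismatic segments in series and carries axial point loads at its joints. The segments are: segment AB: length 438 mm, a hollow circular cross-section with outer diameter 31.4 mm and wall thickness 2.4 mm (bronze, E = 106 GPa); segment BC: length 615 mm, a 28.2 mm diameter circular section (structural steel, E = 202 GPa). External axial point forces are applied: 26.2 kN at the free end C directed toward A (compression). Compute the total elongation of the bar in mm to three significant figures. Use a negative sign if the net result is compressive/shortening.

Internal axial forces (sectioning from the free end, tension +): N_BC = -26.2 kN, N_AB = -26.2 kN.
A_AB = 218.7 mm².
A_BC = 624.6 mm².
δ_AB = -26200·438/(218.7·106000) = -0.4951 mm
δ_BC = -26200·615/(624.6·202000) = -0.1277 mm
δ = Σδ_i = -0.6228 mm.

-0.623 mm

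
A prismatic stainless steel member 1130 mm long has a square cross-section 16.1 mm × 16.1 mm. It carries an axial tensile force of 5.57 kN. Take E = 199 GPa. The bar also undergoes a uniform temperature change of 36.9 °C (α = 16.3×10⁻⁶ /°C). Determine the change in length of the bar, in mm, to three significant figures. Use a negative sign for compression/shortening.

A = 259.2 mm².
δ_mech = NL/(AE) = 5570·1130/(259.2·199000) = 0.122 mm.
δ_thermal = αLΔT = 16.3e-6·1130·36.9 = 0.6797 mm.
δ = δ_mech + δ_thermal = 0.8017 mm.

0.802 mm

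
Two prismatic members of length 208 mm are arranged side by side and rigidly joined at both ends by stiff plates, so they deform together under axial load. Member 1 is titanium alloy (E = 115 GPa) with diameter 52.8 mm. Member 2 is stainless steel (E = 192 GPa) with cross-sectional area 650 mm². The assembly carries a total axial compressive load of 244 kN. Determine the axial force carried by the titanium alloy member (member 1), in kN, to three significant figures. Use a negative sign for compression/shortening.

A_1 = 2190 mm².
Equal strain + equilibrium ⇒ each member carries load in proportion to AE: A₁E₁ = 251800000 N, A₂E₂ = 124800000 N, ΣAE = 376600000 N.
F₁ = P·A₁E₁/ΣAE = -244000·251800000/376600000 = -163100 N.

-163 kN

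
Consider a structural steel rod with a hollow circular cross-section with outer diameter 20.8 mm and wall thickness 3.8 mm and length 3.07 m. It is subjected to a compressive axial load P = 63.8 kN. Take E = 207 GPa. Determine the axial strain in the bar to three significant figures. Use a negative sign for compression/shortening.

A = 202.9 mm².
σ = N/A = -314.4 MPa; ε = σ/E = -314.4/207000 = -1.519e-03.

-0.00152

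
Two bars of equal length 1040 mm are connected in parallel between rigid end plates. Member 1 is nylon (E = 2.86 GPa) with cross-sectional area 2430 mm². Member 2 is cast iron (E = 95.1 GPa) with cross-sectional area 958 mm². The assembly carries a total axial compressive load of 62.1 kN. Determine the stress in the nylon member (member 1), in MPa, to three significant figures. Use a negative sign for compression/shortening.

Equal strain + equilibrium ⇒ each member carries load in proportion to AE: A₁E₁ = 6950000 N, A₂E₂ = 91110000 N, ΣAE = 98060000 N.
σ₁ = P·E₁/ΣAE = -62100·2860/98060000 = -1.811 MPa.

-1.81 MPa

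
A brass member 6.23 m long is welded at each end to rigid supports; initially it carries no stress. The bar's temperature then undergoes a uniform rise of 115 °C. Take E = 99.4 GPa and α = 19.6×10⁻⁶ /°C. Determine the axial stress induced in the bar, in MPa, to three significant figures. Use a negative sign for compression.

-224 MPa

Free thermal expansion αLΔT = 19.6e-6 · 6230 · 115 = 14.04 mm.
The walls impose strain ε = −(14.04)/6230 = -2.2540e-03; σ = Eε = 99400 · -2.2540e-03 = -224 MPa.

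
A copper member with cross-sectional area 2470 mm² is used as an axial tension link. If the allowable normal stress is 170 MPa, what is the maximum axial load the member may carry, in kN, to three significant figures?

420 kN

P_max = σ_allow · A = 170 · 2470 = 419900 N = 419.9 kN.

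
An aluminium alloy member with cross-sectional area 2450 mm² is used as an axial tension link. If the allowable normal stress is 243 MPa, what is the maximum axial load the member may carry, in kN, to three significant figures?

595 kN

P_max = σ_allow · A = 243 · 2450 = 595400 N = 595.4 kN.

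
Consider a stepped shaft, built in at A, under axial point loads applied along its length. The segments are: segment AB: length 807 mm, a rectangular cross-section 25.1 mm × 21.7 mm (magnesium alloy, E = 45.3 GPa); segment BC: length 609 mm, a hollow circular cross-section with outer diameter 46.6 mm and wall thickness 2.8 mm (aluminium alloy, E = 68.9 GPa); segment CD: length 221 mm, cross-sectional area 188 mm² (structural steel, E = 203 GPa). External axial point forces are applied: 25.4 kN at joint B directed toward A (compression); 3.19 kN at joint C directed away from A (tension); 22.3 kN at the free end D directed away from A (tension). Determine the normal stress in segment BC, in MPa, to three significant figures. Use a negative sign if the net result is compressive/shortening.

66.2 MPa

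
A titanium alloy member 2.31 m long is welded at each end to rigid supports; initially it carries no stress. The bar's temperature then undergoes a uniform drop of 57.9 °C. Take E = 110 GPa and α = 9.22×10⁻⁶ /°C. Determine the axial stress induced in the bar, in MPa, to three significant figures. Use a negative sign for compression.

58.7 MPa

Free thermal expansion αLΔT = 9.22e-6 · 2310 · -57.9 = -1.233 mm.
The walls impose strain ε = −(-1.233)/2310 = 5.3384e-04; σ = Eε = 110000 · 5.3384e-04 = 58.72 MPa.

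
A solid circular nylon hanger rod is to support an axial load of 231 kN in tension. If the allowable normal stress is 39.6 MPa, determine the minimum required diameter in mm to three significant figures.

Required area A ≥ P/σ_allow = 231000/39.6 = 5833 mm².
For a solid circular section, d ≥ √(4A/π) = 86.18 mm.

86.2 mm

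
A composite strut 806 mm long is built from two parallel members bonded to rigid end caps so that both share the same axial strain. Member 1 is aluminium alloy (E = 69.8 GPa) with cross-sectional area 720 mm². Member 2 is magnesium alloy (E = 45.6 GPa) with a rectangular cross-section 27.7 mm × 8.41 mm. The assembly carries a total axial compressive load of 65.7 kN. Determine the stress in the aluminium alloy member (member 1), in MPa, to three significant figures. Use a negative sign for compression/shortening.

A_2 = 233 mm².
Equal strain + equilibrium ⇒ each member carries load in proportion to AE: A₁E₁ = 50260000 N, A₂E₂ = 10620000 N, ΣAE = 60880000 N.
σ₁ = P·E₁/ΣAE = -65700·69800/60880000 = -75.33 MPa.

-75.3 MPa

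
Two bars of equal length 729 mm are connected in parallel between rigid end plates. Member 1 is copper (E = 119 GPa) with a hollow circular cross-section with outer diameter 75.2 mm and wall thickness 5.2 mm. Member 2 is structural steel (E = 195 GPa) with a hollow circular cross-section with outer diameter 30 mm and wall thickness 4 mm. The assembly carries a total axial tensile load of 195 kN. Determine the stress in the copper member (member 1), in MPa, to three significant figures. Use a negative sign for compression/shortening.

116 MPa

A_1 = 1144 mm².
A_2 = 326.7 mm².
Equal strain + equilibrium ⇒ each member carries load in proportion to AE: A₁E₁ = 136100000 N, A₂E₂ = 63710000 N, ΣAE = 199800000 N.
σ₁ = P·E₁/ΣAE = 195000·119000/199800000 = 116.1 MPa.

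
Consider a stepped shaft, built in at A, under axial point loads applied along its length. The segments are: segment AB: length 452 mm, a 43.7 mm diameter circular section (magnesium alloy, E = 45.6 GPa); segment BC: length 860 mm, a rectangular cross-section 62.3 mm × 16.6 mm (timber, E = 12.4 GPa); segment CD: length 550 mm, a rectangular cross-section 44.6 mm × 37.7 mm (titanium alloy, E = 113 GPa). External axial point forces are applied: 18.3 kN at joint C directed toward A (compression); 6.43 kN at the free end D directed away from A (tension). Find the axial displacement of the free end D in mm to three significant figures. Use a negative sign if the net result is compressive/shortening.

-0.856 mm

Internal axial forces (sectioning from the free end, tension +): N_CD = 6.43 kN, N_BC = -11.87 kN, N_AB = -11.87 kN.
A_AB = 1500 mm².
A_BC = 1034 mm².
A_CD = 1681 mm².
δ_AB = -11870·452/(1500·45600) = -0.07845 mm
δ_BC = -11870·860/(1034·12400) = -0.796 mm
δ_CD = 6430·550/(1681·113000) = 0.01861 mm
δ = Σδ_i = -0.8559 mm.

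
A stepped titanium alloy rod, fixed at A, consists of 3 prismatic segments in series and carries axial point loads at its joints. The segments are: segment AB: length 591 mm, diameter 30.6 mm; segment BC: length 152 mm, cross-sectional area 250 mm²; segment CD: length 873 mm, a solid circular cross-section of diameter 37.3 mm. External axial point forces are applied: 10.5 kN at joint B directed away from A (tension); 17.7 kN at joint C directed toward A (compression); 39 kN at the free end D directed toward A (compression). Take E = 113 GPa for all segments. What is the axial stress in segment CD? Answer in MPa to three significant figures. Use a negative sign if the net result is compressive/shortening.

-35.7 MPa

Internal axial forces (sectioning from the free end, tension +): N_CD = -39 kN, N_BC = -56.7 kN, N_AB = -46.2 kN.
A_CD = 1093 mm².
σ_CD = N_CD/A_CD = -39000/1093 = -35.69 MPa.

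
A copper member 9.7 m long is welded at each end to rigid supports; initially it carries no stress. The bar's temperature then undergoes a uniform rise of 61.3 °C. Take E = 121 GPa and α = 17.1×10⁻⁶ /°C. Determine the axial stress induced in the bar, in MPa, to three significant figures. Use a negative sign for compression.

-127 MPa

Free thermal expansion αLΔT = 17.1e-6 · 9700 · 61.3 = 10.17 mm.
The walls impose strain ε = −(10.17)/9700 = -1.0482e-03; σ = Eε = 121000 · -1.0482e-03 = -126.8 MPa.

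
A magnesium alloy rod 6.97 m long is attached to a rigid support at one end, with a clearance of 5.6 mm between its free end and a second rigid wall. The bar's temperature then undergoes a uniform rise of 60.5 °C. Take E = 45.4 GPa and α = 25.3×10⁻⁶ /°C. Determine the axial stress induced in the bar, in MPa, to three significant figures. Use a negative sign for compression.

-33.0 MPa

Free thermal expansion αLΔT = 25.3e-6 · 6970 · 60.5 = 10.67 mm.
The walls engage after the gap closes; constrained expansion = 10.67 − 5.6 = 5.069 mm.
The walls impose strain ε = −(5.069)/6970 = -7.2721e-04; σ = Eε = 45400 · -7.2721e-04 = -33.02 MPa.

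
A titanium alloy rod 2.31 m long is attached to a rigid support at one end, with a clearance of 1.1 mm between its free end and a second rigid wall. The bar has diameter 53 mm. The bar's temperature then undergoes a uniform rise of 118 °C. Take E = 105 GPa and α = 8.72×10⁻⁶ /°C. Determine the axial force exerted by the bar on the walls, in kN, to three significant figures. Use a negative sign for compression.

Free thermal expansion αLΔT = 8.72e-6 · 2310 · 118 = 2.377 mm.
The walls engage after the gap closes; constrained expansion = 2.377 − 1.1 = 1.277 mm.
The walls impose strain ε = −(1.277)/2310 = -5.5277e-04; σ = Eε = 105000 · -5.5277e-04 = -58.04 MPa.
Wall reaction R = σ·A = -58.04·2206 = -128000 N = -128 kN.

-128 kN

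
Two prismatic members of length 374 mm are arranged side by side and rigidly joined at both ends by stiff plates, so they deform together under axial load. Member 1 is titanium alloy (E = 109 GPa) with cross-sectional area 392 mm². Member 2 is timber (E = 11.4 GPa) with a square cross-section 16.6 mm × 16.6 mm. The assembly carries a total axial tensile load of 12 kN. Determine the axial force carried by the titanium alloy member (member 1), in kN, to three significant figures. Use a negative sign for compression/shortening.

11.2 kN

A_2 = 275.6 mm².
Equal strain + equilibrium ⇒ each member carries load in proportion to AE: A₁E₁ = 42730000 N, A₂E₂ = 3141000 N, ΣAE = 45870000 N.
F₁ = P·A₁E₁/ΣAE = 12000·42730000/45870000 = 11180 N.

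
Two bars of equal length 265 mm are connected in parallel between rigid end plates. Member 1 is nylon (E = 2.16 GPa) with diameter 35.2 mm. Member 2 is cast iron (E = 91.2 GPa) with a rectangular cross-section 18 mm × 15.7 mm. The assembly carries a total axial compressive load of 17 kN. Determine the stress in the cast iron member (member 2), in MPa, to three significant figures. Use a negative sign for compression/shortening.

A_1 = 973.1 mm².
A_2 = 282.6 mm².
Equal strain + equilibrium ⇒ each member carries load in proportion to AE: A₁E₁ = 2102000 N, A₂E₂ = 25770000 N, ΣAE = 27880000 N.
σ₂ = P·E₂/ΣAE = -17000·91200/27880000 = -55.62 MPa.

-55.6 MPa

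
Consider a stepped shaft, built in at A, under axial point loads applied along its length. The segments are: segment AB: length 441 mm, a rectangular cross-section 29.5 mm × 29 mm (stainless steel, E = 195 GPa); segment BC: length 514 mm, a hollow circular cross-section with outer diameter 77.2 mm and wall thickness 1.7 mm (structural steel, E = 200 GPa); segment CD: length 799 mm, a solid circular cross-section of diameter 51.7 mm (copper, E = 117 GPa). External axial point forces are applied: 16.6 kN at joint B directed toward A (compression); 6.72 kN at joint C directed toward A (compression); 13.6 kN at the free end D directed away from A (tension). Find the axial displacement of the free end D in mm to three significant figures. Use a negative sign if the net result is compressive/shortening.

Internal axial forces (sectioning from the free end, tension +): N_CD = 13.6 kN, N_BC = 6.88 kN, N_AB = -9.72 kN.
A_AB = 855.5 mm².
A_BC = 403.2 mm².
A_CD = 2099 mm².
δ_AB = -9720·441/(855.5·195000) = -0.0257 mm
δ_BC = 6880·514/(403.2·200000) = 0.04385 mm
δ_CD = 13600·799/(2099·117000) = 0.04424 mm
δ = Σδ_i = 0.0624 mm.

0.0624 mm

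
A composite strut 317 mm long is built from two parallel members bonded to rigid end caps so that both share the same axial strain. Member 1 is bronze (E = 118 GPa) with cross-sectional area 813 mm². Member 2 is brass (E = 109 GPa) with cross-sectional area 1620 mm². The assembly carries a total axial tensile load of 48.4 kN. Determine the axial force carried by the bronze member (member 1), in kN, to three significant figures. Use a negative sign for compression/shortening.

Equal strain + equilibrium ⇒ each member carries load in proportion to AE: A₁E₁ = 95930000 N, A₂E₂ = 176600000 N, ΣAE = 272500000 N.
F₁ = P·A₁E₁/ΣAE = 48400·95930000/272500000 = 17040 N.

17.0 kN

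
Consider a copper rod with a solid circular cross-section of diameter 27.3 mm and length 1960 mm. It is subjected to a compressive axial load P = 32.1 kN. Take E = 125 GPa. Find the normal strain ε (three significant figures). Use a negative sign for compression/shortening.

-4.39e-04

A = 585.3 mm².
σ = N/A = -54.84 MPa; ε = σ/E = -54.84/125000 = -4.387e-04.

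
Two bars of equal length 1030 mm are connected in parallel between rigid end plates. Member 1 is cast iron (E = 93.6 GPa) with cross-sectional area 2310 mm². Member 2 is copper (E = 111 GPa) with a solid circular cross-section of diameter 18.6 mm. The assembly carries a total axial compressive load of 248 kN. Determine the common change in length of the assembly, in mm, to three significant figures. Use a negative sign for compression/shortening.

-1.04 mm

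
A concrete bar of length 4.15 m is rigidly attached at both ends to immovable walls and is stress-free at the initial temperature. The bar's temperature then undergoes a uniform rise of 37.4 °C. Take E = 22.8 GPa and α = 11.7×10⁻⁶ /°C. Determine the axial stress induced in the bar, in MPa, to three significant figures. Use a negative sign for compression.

-9.98 MPa

Free thermal expansion αLΔT = 11.7e-6 · 4150 · 37.4 = 1.816 mm.
The walls impose strain ε = −(1.816)/4150 = -4.3758e-04; σ = Eε = 22800 · -4.3758e-04 = -9.977 MPa.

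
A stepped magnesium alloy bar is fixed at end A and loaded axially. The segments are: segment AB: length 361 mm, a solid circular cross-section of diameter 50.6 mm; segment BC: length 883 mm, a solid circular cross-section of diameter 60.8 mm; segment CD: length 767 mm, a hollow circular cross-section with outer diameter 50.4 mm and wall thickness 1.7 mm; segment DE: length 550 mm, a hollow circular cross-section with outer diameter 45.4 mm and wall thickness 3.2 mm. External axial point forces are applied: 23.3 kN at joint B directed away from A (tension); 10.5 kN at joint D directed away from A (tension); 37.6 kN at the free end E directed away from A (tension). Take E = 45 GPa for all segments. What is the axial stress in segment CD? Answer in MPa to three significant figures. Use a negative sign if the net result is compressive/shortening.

185 MPa

Internal axial forces (sectioning from the free end, tension +): N_DE = 37.6 kN, N_CD = 48.1 kN, N_BC = 48.1 kN, N_AB = 71.4 kN.
A_CD = 260.1 mm².
σ_CD = N_CD/A_CD = 48100/260.1 = 184.9 MPa.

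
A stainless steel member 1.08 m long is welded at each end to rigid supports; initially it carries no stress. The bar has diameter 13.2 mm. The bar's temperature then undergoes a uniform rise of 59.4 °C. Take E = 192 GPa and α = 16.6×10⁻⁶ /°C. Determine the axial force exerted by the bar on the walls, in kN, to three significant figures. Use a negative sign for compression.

-25.9 kN

Free thermal expansion αLΔT = 16.6e-6 · 1080 · 59.4 = 1.065 mm.
The walls impose strain ε = −(1.065)/1080 = -9.8604e-04; σ = Eε = 192000 · -9.8604e-04 = -189.3 MPa.
Wall reaction R = σ·A = -189.3·136.8 = -25910 N = -25.91 kN.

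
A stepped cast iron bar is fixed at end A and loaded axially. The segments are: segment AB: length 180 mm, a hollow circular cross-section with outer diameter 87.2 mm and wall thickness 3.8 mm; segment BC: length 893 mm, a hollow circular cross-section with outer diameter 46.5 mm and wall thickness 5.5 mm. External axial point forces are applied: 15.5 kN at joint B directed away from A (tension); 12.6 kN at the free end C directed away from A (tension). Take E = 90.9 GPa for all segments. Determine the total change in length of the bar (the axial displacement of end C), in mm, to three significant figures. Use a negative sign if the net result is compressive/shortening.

Internal axial forces (sectioning from the free end, tension +): N_BC = 12.6 kN, N_AB = 28.1 kN.
A_AB = 995.6 mm².
A_BC = 708.4 mm².
δ_AB = 28100·180/(995.6·90900) = 0.05589 mm
δ_BC = 12600·893/(708.4·90900) = 0.1747 mm
δ = Σδ_i = 0.2306 mm.

0.231 mm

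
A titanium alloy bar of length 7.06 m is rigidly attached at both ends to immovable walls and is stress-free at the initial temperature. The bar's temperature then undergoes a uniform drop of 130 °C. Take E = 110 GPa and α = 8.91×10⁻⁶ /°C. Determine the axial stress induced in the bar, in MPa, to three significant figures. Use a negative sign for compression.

127 MPa

Free thermal expansion αLΔT = 8.91e-6 · 7060 · -130 = -8.178 mm.
The walls impose strain ε = −(-8.178)/7060 = 1.1583e-03; σ = Eε = 110000 · 1.1583e-03 = 127.4 MPa.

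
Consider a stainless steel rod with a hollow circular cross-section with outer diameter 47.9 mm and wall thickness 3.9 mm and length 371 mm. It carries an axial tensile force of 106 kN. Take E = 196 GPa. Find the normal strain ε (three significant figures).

0.00100

A = 539.1 mm².
σ = N/A = 196.6 MPa; ε = σ/E = 196.6/196000 = 1.003e-03.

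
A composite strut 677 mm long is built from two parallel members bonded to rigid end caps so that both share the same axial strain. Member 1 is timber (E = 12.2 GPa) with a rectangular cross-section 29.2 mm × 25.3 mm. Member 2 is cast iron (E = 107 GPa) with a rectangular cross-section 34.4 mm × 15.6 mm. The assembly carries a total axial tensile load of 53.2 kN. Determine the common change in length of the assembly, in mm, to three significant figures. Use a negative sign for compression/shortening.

0.542 mm

A_1 = 738.8 mm².
A_2 = 536.6 mm².
Equal strain + equilibrium ⇒ each member carries load in proportion to AE: A₁E₁ = 9013000 N, A₂E₂ = 57420000 N, ΣAE = 66430000 N.
δ = PL/ΣAE = 53200·677/66430000 = 0.5421 mm.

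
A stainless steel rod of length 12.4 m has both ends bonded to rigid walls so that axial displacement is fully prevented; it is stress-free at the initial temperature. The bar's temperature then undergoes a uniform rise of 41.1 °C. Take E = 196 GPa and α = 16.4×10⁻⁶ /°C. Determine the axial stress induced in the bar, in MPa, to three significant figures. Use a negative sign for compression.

Free thermal expansion αLΔT = 16.4e-6 · 12400 · 41.1 = 8.358 mm.
The walls impose strain ε = −(8.358)/12400 = -6.7404e-04; σ = Eε = 196000 · -6.7404e-04 = -132.1 MPa.

-132 MPa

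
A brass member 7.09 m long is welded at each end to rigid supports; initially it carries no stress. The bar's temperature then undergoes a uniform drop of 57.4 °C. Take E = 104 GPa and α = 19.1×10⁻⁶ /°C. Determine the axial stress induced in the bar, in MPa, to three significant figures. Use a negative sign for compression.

Free thermal expansion αLΔT = 19.1e-6 · 7090 · -57.4 = -7.773 mm.
The walls impose strain ε = −(-7.773)/7090 = 1.0963e-03; σ = Eε = 104000 · 1.0963e-03 = 114 MPa.

114 MPa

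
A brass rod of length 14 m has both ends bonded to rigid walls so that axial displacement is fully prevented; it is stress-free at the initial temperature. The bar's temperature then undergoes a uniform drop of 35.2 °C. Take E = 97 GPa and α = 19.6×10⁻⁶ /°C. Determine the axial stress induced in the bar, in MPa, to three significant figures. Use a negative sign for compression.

Free thermal expansion αLΔT = 19.6e-6 · 14000 · -35.2 = -9.659 mm.
The walls impose strain ε = −(-9.659)/14000 = 6.8992e-04; σ = Eε = 97000 · 6.8992e-04 = 66.92 MPa.

66.9 MPa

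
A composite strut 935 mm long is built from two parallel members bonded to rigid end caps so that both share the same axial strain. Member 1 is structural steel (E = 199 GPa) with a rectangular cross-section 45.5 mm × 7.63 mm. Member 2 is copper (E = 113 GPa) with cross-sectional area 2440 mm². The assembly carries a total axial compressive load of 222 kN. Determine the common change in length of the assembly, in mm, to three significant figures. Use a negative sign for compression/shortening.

-0.602 mm

A_1 = 347.2 mm².
Equal strain + equilibrium ⇒ each member carries load in proportion to AE: A₁E₁ = 69090000 N, A₂E₂ = 275700000 N, ΣAE = 344800000 N.
δ = PL/ΣAE = -222000·935/344800000 = -0.602 mm.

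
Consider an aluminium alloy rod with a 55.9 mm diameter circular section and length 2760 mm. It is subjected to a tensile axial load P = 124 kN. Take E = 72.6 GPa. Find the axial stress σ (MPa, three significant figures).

A = 2454 mm².
σ = N/A = 124000/2454 = 50.53 MPa.

50.5 MPa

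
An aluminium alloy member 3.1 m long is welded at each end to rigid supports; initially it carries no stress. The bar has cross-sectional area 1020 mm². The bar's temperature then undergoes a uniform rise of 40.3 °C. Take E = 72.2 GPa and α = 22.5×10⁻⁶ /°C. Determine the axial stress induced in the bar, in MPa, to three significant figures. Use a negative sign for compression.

Free thermal expansion αLΔT = 22.5e-6 · 3100 · 40.3 = 2.811 mm.
The walls impose strain ε = −(2.811)/3100 = -9.0675e-04; σ = Eε = 72200 · -9.0675e-04 = -65.47 MPa.

-65.5 MPa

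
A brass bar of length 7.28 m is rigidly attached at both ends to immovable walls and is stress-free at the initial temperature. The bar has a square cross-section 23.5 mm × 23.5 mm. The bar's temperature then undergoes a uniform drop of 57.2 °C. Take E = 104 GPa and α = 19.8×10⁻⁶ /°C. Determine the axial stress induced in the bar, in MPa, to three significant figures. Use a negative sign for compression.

118 MPa

Free thermal expansion αLΔT = 19.8e-6 · 7280 · -57.2 = -8.245 mm.
The walls impose strain ε = −(-8.245)/7280 = 1.1326e-03; σ = Eε = 104000 · 1.1326e-03 = 117.8 MPa.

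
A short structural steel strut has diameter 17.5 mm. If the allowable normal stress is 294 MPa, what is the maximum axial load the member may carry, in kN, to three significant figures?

70.7 kN

A = 240.5 mm².
P_max = σ_allow · A = 294 · 240.5 = 70720 N = 70.72 kN.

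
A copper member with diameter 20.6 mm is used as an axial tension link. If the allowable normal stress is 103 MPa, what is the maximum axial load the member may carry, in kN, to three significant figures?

34.3 kN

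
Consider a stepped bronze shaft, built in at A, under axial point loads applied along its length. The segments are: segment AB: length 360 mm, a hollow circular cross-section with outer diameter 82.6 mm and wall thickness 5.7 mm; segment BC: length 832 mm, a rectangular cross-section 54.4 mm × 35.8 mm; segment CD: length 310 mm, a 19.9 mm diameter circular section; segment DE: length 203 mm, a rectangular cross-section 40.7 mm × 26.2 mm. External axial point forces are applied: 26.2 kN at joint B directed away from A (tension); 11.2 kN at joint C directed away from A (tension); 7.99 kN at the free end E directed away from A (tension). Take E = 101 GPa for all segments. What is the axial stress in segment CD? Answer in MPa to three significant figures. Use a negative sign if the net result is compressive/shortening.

25.7 MPa

Internal axial forces (sectioning from the free end, tension +): N_DE = 7.99 kN, N_CD = 7.99 kN, N_BC = 19.19 kN, N_AB = 45.39 kN.
A_CD = 311 mm².
σ_CD = N_CD/A_CD = 7990/311 = 25.69 MPa.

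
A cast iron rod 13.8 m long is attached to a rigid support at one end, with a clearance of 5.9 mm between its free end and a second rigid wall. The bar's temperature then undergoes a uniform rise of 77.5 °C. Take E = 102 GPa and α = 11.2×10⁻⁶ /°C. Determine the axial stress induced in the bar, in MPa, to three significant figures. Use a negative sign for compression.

-44.9 MPa

Free thermal expansion αLΔT = 11.2e-6 · 13800 · 77.5 = 11.98 mm.
The walls engage after the gap closes; constrained expansion = 11.98 − 5.9 = 6.078 mm.
The walls impose strain ε = −(6.078)/13800 = -4.4046e-04; σ = Eε = 102000 · -4.4046e-04 = -44.93 MPa.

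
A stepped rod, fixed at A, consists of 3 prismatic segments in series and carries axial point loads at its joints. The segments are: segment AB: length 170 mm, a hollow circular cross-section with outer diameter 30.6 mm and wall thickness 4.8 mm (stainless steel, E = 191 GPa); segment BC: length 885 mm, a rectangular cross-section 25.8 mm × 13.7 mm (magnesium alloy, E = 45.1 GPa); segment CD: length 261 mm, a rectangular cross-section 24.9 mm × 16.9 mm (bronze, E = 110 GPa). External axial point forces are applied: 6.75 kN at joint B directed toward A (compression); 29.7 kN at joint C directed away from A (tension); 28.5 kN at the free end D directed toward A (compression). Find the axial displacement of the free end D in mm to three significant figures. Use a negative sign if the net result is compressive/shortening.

Internal axial forces (sectioning from the free end, tension +): N_CD = -28.5 kN, N_BC = 1.2 kN, N_AB = -5.55 kN.
A_AB = 389.1 mm².
A_BC = 353.5 mm².
A_CD = 420.8 mm².
δ_AB = -5550·170/(389.1·191000) = -0.0127 mm
δ_BC = 1200·885/(353.5·45100) = 0.06662 mm
δ_CD = -28500·261/(420.8·110000) = -0.1607 mm
δ = Σδ_i = -0.1068 mm.

-0.107 mm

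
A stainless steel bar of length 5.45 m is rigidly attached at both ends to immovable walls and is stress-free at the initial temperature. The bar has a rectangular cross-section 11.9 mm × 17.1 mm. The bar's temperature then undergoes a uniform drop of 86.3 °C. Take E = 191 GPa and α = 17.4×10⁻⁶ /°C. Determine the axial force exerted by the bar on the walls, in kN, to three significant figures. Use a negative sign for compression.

58.4 kN

Free thermal expansion αLΔT = 17.4e-6 · 5450 · -86.3 = -8.184 mm.
The walls impose strain ε = −(-8.184)/5450 = 1.5016e-03; σ = Eε = 191000 · 1.5016e-03 = 286.8 MPa.
Wall reaction R = σ·A = 286.8·203.5 = 58360 N = 58.36 kN.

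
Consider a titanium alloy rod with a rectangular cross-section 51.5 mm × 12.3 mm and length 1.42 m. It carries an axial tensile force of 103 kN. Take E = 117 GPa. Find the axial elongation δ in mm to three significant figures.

A = 633.5 mm².
δ_mech = NL/(AE) = 103000·1420/(633.5·117000) = 1.973 mm.

1.97 mm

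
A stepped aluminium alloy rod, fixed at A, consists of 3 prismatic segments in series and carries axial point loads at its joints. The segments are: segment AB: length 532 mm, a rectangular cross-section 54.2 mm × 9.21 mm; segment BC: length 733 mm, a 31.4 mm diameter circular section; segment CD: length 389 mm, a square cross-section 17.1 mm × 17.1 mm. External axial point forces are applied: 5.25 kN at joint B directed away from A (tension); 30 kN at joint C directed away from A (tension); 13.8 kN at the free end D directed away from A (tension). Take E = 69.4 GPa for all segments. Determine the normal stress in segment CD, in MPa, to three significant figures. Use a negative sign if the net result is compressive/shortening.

47.2 MPa

Internal axial forces (sectioning from the free end, tension +): N_CD = 13.8 kN, N_BC = 43.8 kN, N_AB = 49.05 kN.
A_CD = 292.4 mm².
σ_CD = N_CD/A_CD = 13800/292.4 = 47.19 MPa.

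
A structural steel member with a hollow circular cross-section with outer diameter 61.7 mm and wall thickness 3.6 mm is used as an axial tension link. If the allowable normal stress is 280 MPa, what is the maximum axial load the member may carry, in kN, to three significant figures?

184 kN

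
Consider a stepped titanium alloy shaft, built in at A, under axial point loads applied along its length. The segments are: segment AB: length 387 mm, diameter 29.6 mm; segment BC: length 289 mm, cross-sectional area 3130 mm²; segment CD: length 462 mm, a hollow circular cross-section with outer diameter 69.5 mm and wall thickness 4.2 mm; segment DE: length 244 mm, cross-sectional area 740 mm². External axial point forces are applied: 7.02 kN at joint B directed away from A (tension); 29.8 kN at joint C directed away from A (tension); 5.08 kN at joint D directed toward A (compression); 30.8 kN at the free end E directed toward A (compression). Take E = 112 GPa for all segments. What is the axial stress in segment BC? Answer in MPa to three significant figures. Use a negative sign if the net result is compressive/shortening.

Internal axial forces (sectioning from the free end, tension +): N_DE = -30.8 kN, N_CD = -35.88 kN, N_BC = -6.08 kN, N_AB = 0.94 kN.
σ_BC = N_BC/A_BC = -6080/3130 = -1.942 MPa.

-1.94 MPa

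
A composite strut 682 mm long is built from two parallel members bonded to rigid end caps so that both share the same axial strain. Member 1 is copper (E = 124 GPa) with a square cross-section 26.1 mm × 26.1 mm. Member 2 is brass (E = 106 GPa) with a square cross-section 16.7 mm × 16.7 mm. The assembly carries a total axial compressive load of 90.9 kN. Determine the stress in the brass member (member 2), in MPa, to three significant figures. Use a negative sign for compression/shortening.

-84.5 MPa

A_1 = 681.2 mm².
A_2 = 278.9 mm².
Equal strain + equilibrium ⇒ each member carries load in proportion to AE: A₁E₁ = 84470000 N, A₂E₂ = 29560000 N, ΣAE = 114000000 N.
σ₂ = P·E₂/ΣAE = -90900·106000/114000000 = -84.5 MPa.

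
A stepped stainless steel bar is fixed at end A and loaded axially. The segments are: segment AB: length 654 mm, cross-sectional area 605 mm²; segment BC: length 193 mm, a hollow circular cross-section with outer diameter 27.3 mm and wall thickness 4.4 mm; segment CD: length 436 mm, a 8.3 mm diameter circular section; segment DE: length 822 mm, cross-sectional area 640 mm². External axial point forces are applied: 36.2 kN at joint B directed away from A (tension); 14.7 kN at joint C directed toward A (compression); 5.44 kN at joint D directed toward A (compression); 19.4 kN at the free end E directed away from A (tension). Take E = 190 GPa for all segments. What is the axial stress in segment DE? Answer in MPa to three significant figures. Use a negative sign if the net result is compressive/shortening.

30.3 MPa

Internal axial forces (sectioning from the free end, tension +): N_DE = 19.4 kN, N_CD = 13.96 kN, N_BC = -0.74 kN, N_AB = 35.46 kN.
σ_DE = N_DE/A_DE = 19400/640 = 30.31 MPa.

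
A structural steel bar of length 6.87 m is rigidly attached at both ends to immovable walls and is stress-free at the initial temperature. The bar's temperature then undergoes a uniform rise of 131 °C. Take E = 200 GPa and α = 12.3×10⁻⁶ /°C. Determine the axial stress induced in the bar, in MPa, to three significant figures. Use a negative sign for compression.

-322 MPa

Free thermal expansion αLΔT = 12.3e-6 · 6870 · 131 = 11.07 mm.
The walls impose strain ε = −(11.07)/6870 = -1.6113e-03; σ = Eε = 200000 · -1.6113e-03 = -322.3 MPa.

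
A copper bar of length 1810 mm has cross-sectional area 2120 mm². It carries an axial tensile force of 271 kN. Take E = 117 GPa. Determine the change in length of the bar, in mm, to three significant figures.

δ_mech = NL/(AE) = 271000·1810/(2120·117000) = 1.978 mm.

1.98 mm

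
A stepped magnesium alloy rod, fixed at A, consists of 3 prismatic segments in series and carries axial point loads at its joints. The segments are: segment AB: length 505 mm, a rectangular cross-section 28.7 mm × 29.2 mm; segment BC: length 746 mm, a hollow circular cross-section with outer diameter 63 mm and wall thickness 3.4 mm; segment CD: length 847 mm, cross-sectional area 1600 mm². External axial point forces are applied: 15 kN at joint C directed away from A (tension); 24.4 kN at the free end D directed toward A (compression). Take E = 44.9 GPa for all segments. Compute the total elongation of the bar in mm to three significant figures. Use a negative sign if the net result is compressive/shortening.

Internal axial forces (sectioning from the free end, tension +): N_CD = -24.4 kN, N_BC = -9.4 kN, N_AB = -9.4 kN.
A_AB = 838 mm².
A_BC = 636.6 mm².
δ_AB = -9400·505/(838·44900) = -0.1262 mm
δ_BC = -9400·746/(636.6·44900) = -0.2453 mm
δ_CD = -24400·847/(1600·44900) = -0.2877 mm
δ = Σδ_i = -0.6592 mm.

-0.659 mm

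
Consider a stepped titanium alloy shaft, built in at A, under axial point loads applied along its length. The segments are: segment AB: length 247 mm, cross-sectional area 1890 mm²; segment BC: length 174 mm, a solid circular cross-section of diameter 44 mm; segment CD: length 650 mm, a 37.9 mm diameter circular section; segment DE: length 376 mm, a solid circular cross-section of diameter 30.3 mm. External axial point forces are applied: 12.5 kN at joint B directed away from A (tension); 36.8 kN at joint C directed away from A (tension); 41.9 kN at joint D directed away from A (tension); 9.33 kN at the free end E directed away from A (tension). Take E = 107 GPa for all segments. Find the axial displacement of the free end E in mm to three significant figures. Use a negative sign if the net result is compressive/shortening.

Internal axial forces (sectioning from the free end, tension +): N_DE = 9.33 kN, N_CD = 51.23 kN, N_BC = 88.03 kN, N_AB = 100.5 kN.
A_BC = 1521 mm².
A_CD = 1128 mm².
A_DE = 721.1 mm².
δ_AB = 100500·247/(1890·107000) = 0.1228 mm
δ_BC = 88030·174/(1521·107000) = 0.09415 mm
δ_CD = 51230·650/(1128·107000) = 0.2759 mm
δ_DE = 9330·376/(721.1·107000) = 0.04547 mm
δ = Σδ_i = 0.5383 mm.

0.538 mm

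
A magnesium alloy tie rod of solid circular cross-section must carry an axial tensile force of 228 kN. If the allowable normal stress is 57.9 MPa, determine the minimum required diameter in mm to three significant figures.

Required area A ≥ P/σ_allow = 228000/57.9 = 3938 mm².
For a solid circular section, d ≥ √(4A/π) = 70.81 mm.

70.8 mm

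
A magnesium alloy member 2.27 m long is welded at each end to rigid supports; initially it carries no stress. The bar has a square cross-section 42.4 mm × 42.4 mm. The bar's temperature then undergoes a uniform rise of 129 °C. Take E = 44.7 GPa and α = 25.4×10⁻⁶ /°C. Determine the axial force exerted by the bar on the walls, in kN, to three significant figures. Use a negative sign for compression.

Free thermal expansion αLΔT = 25.4e-6 · 2270 · 129 = 7.438 mm.
The walls impose strain ε = −(7.438)/2270 = -3.2766e-03; σ = Eε = 44700 · -3.2766e-03 = -146.5 MPa.
Wall reaction R = σ·A = -146.5·1798 = -263300 N = -263.3 kN.

-263 kN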